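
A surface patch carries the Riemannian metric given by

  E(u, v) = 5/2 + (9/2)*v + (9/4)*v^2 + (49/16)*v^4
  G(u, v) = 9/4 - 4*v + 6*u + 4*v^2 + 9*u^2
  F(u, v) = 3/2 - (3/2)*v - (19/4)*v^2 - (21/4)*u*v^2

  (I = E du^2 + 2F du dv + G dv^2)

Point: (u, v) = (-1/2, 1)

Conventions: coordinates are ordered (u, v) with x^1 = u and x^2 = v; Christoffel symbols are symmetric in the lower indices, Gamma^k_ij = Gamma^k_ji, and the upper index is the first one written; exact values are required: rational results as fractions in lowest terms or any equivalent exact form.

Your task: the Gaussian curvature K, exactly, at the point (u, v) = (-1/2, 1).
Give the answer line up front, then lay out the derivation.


Answer: K = -749624/797449

E = 197/16, F = -17/8, G = 3/2, EG - F^2 = 893/64 at the point
E_u = 0, E_v = 85/4, F_u = -21/4, F_v = -23/4, G_u = -3, G_v = 4
E_vv = 165/4, F_uv = -21/2, G_uu = 18
By Brioschi, K is (det M1 - det M2) divided by (EG - F^2) squared.
M1 = [[-E_vv/2 + F_uv - G_uu/2, E_u/2, F_u - E_v/2], [F_v - G_u/2, E, F], [G_v/2, F, G]] = [[-321/8, 0, -127/8], [-17/4, 197/16, -17/8], [2, -17/8, 3/2]]; det M1 = -159907/512
M2 = [[0, E_v/2, G_u/2], [E_v/2, E, F], [G_u/2, F, G]] = [[0, 85/8, -3/2], [85/8, 197/16, -17/8], [-3/2, -17/8, 3/2]]; det M2 = -16551/128
det M1 - det M2 = -93703/512; K = -93703/512 / (893/64)^2 = -749624/797449


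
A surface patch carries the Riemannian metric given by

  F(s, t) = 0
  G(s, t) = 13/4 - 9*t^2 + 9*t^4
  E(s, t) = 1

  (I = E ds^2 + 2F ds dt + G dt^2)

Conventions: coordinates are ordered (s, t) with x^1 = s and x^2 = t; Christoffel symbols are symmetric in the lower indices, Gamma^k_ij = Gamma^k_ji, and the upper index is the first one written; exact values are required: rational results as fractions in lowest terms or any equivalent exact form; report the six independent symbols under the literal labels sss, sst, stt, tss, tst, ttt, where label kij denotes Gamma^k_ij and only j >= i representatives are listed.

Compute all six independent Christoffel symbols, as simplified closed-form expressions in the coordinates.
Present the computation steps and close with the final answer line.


E = 1; F = 0; G = 13/4 - 9*t^2 + 9*t^4
Gamma^k_ij = (1/2) g^{kl} (d_i g_jl + d_j g_il - d_l g_ij), with g^inv = (1/(EG-F^2)) [[G, -F], [-F, E]]
first partials: E_s = 0, E_t = 0, F_s = 0, F_t = 0, G_s = 0, G_t = -18*t + 36*t^3
D = EG - F^2 = 13/4 - 9*t^2 + 9*t^4
expanded: Gamma^s_ss = (G E_s - 2F F_s + F E_t)/(2D), Gamma^s_st = (G E_t - F G_s)/(2D), Gamma^s_tt = (2G F_t - G G_s - F G_t)/(2D), Gamma^t_ss = (2E F_s - E E_t - F E_s)/(2D), Gamma^t_st = (E G_s - F E_t)/(2D), Gamma^t_tt = (E G_t - 2F F_t + F G_s)/(2D); substitute and cancel common factors

Answer: Gamma_sss = 0, Gamma_sst = 0, Gamma_stt = 0, Gamma_tss = 0, Gamma_tst = 0, Gamma_ttt = (72*t^3 - 36*t)/(36*t^4 - 36*t^2 + 13)


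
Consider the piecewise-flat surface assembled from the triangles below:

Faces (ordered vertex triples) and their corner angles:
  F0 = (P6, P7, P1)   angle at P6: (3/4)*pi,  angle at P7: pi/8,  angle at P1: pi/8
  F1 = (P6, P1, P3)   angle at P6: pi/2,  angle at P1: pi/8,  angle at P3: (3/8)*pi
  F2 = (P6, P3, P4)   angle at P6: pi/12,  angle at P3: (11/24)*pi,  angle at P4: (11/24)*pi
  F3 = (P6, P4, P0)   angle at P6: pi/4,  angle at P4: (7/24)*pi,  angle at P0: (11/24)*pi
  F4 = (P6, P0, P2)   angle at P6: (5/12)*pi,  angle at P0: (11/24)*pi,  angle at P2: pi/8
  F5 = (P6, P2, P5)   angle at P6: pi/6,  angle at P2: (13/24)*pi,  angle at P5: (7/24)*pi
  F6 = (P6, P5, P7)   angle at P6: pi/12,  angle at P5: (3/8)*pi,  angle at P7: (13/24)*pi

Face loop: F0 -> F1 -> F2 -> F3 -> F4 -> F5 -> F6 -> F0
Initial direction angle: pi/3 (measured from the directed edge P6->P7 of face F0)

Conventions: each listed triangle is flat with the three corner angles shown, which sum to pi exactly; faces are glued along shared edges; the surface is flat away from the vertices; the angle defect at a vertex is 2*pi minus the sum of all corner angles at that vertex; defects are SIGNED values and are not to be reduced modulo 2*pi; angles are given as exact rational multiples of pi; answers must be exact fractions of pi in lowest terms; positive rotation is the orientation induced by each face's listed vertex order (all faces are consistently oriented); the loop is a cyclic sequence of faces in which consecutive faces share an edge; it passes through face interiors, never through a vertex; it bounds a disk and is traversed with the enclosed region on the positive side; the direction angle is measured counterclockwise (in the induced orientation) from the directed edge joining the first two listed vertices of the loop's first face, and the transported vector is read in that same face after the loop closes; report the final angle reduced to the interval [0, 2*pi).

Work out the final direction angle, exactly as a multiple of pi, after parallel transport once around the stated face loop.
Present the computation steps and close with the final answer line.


enclosed vertex P6: corner angles sum to (9/4)*pi, defect = 2*pi - (9/4)*pi = -pi/4
by Gauss-Bonnet the loop rotates the vector by the enclosed defect sum (positive orientation, mod 2*pi)
final angle = pi/3 - pi/4 = pi/12 (mod 2*pi)

Answer: final direction angle = pi/12


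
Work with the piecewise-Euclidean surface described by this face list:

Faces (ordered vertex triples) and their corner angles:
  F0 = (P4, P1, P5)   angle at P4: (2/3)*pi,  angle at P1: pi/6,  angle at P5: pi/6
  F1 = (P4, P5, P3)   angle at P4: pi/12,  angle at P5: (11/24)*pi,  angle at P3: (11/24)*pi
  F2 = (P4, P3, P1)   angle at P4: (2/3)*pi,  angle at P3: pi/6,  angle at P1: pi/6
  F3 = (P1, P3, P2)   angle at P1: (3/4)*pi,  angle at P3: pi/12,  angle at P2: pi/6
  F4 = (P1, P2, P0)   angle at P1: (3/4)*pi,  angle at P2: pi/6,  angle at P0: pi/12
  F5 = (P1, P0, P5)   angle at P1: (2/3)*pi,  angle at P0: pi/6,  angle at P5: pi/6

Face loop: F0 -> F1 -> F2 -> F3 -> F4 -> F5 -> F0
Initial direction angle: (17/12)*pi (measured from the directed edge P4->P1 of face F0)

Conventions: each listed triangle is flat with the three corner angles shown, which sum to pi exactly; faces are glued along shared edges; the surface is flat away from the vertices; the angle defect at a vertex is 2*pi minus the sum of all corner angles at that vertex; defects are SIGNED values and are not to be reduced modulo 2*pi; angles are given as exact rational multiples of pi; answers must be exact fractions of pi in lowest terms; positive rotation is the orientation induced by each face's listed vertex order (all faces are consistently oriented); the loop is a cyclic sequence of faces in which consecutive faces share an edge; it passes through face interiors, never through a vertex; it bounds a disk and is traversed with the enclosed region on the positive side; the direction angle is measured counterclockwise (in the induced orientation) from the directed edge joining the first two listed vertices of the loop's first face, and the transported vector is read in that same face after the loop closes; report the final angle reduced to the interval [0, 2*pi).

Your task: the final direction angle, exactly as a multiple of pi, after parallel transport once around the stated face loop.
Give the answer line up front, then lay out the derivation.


Answer: final direction angle = (3/2)*pi

enclosed vertex P1: corner angles sum to (5/2)*pi, defect = 2*pi - (5/2)*pi = -pi/2
enclosed vertex P4: corner angles sum to (17/12)*pi, defect = 2*pi - (17/12)*pi = (7/12)*pi
adding the enclosed defects to the starting angle (mod 2*pi, induced orientation) gives the holonomy
final angle = (17/12)*pi + pi/12 = (3/2)*pi (mod 2*pi)


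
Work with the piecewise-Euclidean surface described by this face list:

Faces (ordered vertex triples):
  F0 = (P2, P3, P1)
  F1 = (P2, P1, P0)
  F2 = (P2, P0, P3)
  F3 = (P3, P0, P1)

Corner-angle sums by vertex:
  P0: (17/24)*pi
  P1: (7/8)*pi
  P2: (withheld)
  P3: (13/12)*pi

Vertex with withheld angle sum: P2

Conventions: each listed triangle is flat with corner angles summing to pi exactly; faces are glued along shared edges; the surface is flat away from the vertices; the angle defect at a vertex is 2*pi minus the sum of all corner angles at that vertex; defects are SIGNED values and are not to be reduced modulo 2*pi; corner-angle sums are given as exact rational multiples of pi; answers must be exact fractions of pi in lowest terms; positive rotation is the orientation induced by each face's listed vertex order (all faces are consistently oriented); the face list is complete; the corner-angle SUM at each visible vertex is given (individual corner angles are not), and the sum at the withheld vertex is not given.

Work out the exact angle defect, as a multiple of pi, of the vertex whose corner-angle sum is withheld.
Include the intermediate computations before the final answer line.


V = 4, E = 6, F = 4; chi = V - E + F = 2
Gauss-Bonnet: total defect = 2*pi*chi = 4*pi; visible defects sum to (10/3)*pi

Answer: defect(P2) = (2/3)*pi


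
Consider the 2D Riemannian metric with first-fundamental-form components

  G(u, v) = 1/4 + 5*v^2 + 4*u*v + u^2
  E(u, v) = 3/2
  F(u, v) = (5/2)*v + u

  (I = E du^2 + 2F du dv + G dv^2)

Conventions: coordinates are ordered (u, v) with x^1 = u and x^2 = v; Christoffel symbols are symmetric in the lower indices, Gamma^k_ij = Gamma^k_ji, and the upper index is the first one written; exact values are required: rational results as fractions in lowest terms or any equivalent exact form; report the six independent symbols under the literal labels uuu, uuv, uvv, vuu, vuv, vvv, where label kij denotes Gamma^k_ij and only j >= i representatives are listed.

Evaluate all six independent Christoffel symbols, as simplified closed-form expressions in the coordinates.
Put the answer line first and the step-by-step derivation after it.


Answer: Gamma_uuu = (-8*u - 20*v)/(4*u^2 + 8*u*v + 10*v^2 + 3), Gamma_uuv = (-8*u^2 - 36*u*v - 40*v^2)/(4*u^2 + 8*u*v + 10*v^2 + 3), Gamma_uvv = (-8*u^3 - 48*u^2*v + 4*u^2 - 104*u*v^2 - 2*u - 80*v^3 - 4*v + 5)/(4*u^2 + 8*u*v + 10*v^2 + 3), Gamma_vuu = 12/(4*u^2 + 8*u*v + 10*v^2 + 3), Gamma_vuv = (12*u + 24*v)/(4*u^2 + 8*u*v + 10*v^2 + 3), Gamma_vvv = (8*u^2 + 36*u*v + 4*u + 40*v^2 + 10*v)/(4*u^2 + 8*u*v + 10*v^2 + 3)

E = 3/2; F = (5/2)*v + u; G = 1/4 + 5*v^2 + 4*u*v + u^2
Gamma^k_ij = (1/2) g^{kl} (d_i g_jl + d_j g_il - d_l g_ij), with g^inv = (1/(EG-F^2)) [[G, -F], [-F, E]]
first partials: E_u = 0, E_v = 0, F_u = 1, F_v = 5/2, G_u = 4*v + 2*u, G_v = 10*v + 4*u
D = EG - F^2 = 3/8 + (5/4)*v^2 + u*v + (1/2)*u^2
expanded: Gamma^u_uu = (G E_u - 2F F_u + F E_v)/(2D), Gamma^u_uv = (G E_v - F G_u)/(2D), Gamma^u_vv = (2G F_v - G G_u - F G_v)/(2D), Gamma^v_uu = (2E F_u - E E_v - F E_u)/(2D), Gamma^v_uv = (E G_u - F E_v)/(2D), Gamma^v_vv = (E G_v - 2F F_v + F G_u)/(2D); substitute and cancel common factors


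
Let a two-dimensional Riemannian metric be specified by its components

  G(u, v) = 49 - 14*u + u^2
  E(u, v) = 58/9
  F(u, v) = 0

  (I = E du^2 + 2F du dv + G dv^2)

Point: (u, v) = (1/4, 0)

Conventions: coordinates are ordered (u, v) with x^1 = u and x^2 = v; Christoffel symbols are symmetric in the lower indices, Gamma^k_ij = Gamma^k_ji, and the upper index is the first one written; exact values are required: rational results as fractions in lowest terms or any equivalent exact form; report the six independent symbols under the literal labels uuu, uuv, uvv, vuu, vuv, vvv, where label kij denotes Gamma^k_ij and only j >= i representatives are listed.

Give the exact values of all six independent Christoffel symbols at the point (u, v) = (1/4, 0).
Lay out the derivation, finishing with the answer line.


E = 58/9, F = 0, G = 729/16 at the point
E_u = 0, E_v = 0, F_u = 0, F_v = 0, G_u = -27/2, G_v = 0
EG - F^2 = 2349/8;  g^inv = (8/2349) * [[729/16, 0], [0, 58/9]]
first-kind symbols [ij,l] = (1/2)(d_i g_jl + d_j g_il - d_l g_ij): [uu,u] = E_u/2 = 0, [uu,v] = F_u - E_v/2 = 0, [uv,u] = E_v/2 = 0, [uv,v] = G_u/2 = -27/4, [vv,u] = F_v - G_u/2 = 27/4, [vv,v] = G_v/2 = 0
Gamma^u_ij = (G*[ij,u] - F*[ij,v])/(EG - F^2), Gamma^v_ij = (E*[ij,v] - F*[ij,u])/(EG - F^2)

Answer: Gamma_uuu = 0, Gamma_uuv = 0, Gamma_uvv = 243/232, Gamma_vuu = 0, Gamma_vuv = -4/27, Gamma_vvv = 0


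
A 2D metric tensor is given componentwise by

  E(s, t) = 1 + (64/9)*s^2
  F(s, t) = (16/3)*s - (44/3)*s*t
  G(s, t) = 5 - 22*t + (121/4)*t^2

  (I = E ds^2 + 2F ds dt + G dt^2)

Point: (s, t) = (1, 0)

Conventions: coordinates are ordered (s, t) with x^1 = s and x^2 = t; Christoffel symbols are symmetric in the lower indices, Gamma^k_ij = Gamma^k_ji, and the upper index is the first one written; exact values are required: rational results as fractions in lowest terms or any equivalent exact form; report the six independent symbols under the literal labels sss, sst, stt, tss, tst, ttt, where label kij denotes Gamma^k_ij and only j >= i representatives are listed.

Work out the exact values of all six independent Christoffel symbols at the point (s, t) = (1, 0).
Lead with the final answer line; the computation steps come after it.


Answer: Gamma_sss = 64/109, Gamma_sst = 0, Gamma_stt = -132/109, Gamma_tss = 48/109, Gamma_tst = 0, Gamma_ttt = -99/109

E = 73/9, F = 16/3, G = 5 at the point
E_s = 128/9, E_t = 0, F_s = 16/3, F_t = -44/3, G_s = 0, G_t = -22
EG - F^2 = 109/9;  g^inv = (9/109) * [[5, -16/3], [-16/3, 73/9]]
first-kind symbols [ij,l] = (1/2)(d_i g_jl + d_j g_il - d_l g_ij): [ss,s] = E_s/2 = 64/9, [ss,t] = F_s - E_t/2 = 16/3, [st,s] = E_t/2 = 0, [st,t] = G_s/2 = 0, [tt,s] = F_t - G_s/2 = -44/3, [tt,t] = G_t/2 = -11
Gamma^s_ij = (G*[ij,s] - F*[ij,t])/(EG - F^2), Gamma^t_ij = (E*[ij,t] - F*[ij,s])/(EG - F^2)


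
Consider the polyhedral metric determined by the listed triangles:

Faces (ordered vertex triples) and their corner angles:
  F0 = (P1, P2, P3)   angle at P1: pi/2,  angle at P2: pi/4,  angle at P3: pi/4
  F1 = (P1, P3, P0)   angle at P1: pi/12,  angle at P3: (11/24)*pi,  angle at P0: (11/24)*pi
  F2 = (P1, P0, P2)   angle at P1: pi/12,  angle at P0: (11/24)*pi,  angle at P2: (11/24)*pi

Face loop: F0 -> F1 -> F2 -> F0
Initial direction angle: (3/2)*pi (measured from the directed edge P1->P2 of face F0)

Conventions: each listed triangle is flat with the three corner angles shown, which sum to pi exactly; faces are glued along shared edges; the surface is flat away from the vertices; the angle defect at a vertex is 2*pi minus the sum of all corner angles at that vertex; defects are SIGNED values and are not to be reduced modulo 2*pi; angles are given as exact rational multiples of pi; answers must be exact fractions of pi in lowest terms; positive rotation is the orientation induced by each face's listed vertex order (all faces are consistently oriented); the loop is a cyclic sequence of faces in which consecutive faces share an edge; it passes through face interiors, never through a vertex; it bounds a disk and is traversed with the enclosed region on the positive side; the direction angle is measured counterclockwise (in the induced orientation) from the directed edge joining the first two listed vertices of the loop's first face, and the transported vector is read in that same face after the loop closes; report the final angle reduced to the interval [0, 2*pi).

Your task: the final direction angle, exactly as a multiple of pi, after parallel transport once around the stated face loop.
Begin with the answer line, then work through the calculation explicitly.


Answer: final direction angle = (5/6)*pi

enclosed vertex P1: corner angles sum to (2/3)*pi, defect = 2*pi - (2/3)*pi = (4/3)*pi
holonomy = initial angle + sum of enclosed defects (mod 2*pi), positive in the induced orientation
final angle = (3/2)*pi + (4/3)*pi = (5/6)*pi (mod 2*pi)


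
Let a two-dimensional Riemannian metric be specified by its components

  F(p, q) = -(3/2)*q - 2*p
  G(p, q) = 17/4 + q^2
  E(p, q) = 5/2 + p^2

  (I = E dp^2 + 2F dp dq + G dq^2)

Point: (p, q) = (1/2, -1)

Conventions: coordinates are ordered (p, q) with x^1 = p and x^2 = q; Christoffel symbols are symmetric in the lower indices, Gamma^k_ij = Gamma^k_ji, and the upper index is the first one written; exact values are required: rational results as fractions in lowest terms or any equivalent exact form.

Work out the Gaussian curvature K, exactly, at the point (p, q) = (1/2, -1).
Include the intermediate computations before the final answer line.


E = 11/4, F = 1/2, G = 21/4, EG - F^2 = 227/16 at the point
E_p = 1, E_q = 0, F_p = -2, F_q = -3/2, G_p = 0, G_q = -2
E_qq = 0, F_pq = 0, G_pp = 0
By Brioschi, K is (det M1 - det M2) divided by (EG - F^2) squared.
M1 = [[-E_qq/2 + F_pq - G_pp/2, E_p/2, F_p - E_q/2], [F_q - G_p/2, E, F], [G_q/2, F, G]] = [[0, 1/2, -2], [-3/2, 11/4, 1/2], [-1, 1/2, 21/4]]; det M1 = -5/16
M2 = [[0, E_q/2, G_p/2], [E_q/2, E, F], [G_p/2, F, G]] = [[0, 0, 0], [0, 11/4, 1/2], [0, 1/2, 21/4]]; det M2 = 0
det M1 - det M2 = -5/16; K = -5/16 / (227/16)^2 = -80/51529

Answer: K = -80/51529


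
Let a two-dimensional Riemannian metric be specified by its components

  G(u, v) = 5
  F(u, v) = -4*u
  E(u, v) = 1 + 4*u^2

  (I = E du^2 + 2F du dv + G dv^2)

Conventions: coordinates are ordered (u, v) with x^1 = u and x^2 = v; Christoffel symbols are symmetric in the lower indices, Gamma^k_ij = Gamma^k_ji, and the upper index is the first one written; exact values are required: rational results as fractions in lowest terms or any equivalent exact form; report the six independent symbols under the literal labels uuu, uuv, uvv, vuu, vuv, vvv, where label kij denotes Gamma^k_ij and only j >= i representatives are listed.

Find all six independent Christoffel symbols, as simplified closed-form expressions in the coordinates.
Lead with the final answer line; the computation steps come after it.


Answer: Gamma_uuu = 4*u/(4*u^2 + 5), Gamma_uuv = 0, Gamma_uvv = 0, Gamma_vuu = -4/(4*u^2 + 5), Gamma_vuv = 0, Gamma_vvv = 0

E = 1 + 4*u^2; F = -4*u; G = 5
Gamma^k_ij = (1/2) g^{kl} (d_i g_jl + d_j g_il - d_l g_ij), with g^inv = (1/(EG-F^2)) [[G, -F], [-F, E]]
first partials: E_u = 8*u, E_v = 0, F_u = -4, F_v = 0, G_u = 0, G_v = 0
D = EG - F^2 = 5 + 4*u^2
expanded: Gamma^u_uu = (G E_u - 2F F_u + F E_v)/(2D), Gamma^u_uv = (G E_v - F G_u)/(2D), Gamma^u_vv = (2G F_v - G G_u - F G_v)/(2D), Gamma^v_uu = (2E F_u - E E_v - F E_u)/(2D), Gamma^v_uv = (E G_u - F E_v)/(2D), Gamma^v_vv = (E G_v - 2F F_v + F G_u)/(2D); substitute and cancel common factors


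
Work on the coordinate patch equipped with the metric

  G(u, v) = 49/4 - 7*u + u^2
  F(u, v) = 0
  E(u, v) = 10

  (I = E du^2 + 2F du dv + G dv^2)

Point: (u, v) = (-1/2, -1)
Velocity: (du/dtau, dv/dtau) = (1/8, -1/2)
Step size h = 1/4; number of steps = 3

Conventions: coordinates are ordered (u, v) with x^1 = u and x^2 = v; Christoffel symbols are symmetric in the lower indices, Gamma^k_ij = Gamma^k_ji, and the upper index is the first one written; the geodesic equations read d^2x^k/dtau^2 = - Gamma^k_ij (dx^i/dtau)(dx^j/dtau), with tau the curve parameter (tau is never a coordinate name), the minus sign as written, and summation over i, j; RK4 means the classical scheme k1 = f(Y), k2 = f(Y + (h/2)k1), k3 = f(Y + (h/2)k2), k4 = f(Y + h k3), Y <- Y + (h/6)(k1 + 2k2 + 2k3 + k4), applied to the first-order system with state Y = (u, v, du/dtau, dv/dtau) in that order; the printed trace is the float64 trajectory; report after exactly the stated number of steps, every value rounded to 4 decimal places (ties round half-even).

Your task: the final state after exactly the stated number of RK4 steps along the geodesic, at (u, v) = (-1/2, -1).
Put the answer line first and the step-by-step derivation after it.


Answer: u = -0.4349, v = -1.3821, du/dtau = 0.0478, dv/dtau = -0.5167

f(Y) = (du/dtau, dv/dtau, -Gamma^u_ij Y'^i Y'^j, -Gamma^v_ij Y'^i Y'^j) with the Gammas evaluated at the stage position; h = 0.250000; intermediate values shown to 6 dp
step 0: u = -0.5000, v = -1.0000, du/dtau = 0.1250, dv/dtau = -0.5000
step 1:
  k1: at (u, v) = (-0.500000, -1.000000), (du/dtau, dv/dtau) = (0.125000, -0.500000); Gamma_uuu = 0.000000, Gamma_uuv = 0.000000, Gamma_uvv = 0.400000, Gamma_vuu = 0.000000, Gamma_vuv = -0.250000, Gamma_vvv = 0.000000; k1 = (0.125000, -0.500000, -0.100000, -0.031250)
  k2: at (u, v) = (-0.484375, -1.062500), (du/dtau, dv/dtau) = (0.112500, -0.503906); Gamma_uuu = 0.000000, Gamma_uuv = 0.000000, Gamma_uvv = 0.398438, Gamma_vuu = 0.000000, Gamma_vuv = -0.250980, Gamma_vvv = 0.000000; k2 = (0.112500, -0.503906, -0.101172, -0.028456)
  k3: at (u, v) = (-0.485938, -1.062988), (du/dtau, dv/dtau) = (0.112354, -0.503557); Gamma_uuu = 0.000000, Gamma_uuv = 0.000000, Gamma_uvv = 0.398594, Gamma_vuu = 0.000000, Gamma_vuv = -0.250882, Gamma_vvv = 0.000000; k3 = (0.112354, -0.503557, -0.101071, -0.028388)
  k4: at (u, v) = (-0.471912, -1.125889), (du/dtau, dv/dtau) = (0.099732, -0.507097); Gamma_uuu = 0.000000, Gamma_uuv = 0.000000, Gamma_uvv = 0.397191, Gamma_vuu = 0.000000, Gamma_vuv = -0.251768, Gamma_vvv = 0.000000; k4 = (0.099732, -0.507097, -0.102137, -0.025466)
  Y <- Y + (h/6)(k1 + 2k2 + 2k3 + k4): u = -0.4719, v = -1.1259, du/dtau = 0.0997, dv/dtau = -0.5071
step 2:
  k1: at (u, v) = (-0.471898, -1.125918), (du/dtau, dv/dtau) = (0.099724, -0.507100); Gamma_uuu = 0.000000, Gamma_uuv = 0.000000, Gamma_uvv = 0.397190, Gamma_vuu = 0.000000, Gamma_vuv = -0.251769, Gamma_vvv = 0.000000; k1 = (0.099724, -0.507100, -0.102138, -0.025464)
  k2: at (u, v) = (-0.459433, -1.189305), (du/dtau, dv/dtau) = (0.086957, -0.510283); Gamma_uuu = 0.000000, Gamma_uuv = 0.000000, Gamma_uvv = 0.395943, Gamma_vuu = 0.000000, Gamma_vuv = -0.252561, Gamma_vvv = 0.000000; k2 = (0.086957, -0.510283, -0.103099, -0.022414)
  k3: at (u, v) = (-0.461029, -1.189703), (du/dtau, dv/dtau) = (0.086837, -0.509902); Gamma_uuu = 0.000000, Gamma_uuv = 0.000000, Gamma_uvv = 0.396103, Gamma_vuu = 0.000000, Gamma_vuv = -0.252460, Gamma_vvv = 0.000000; k3 = (0.086837, -0.509902, -0.102987, -0.022357)
  k4: at (u, v) = (-0.450189, -1.253393), (du/dtau, dv/dtau) = (0.073977, -0.512689); Gamma_uuu = 0.000000, Gamma_uuv = 0.000000, Gamma_uvv = 0.395019, Gamma_vuu = 0.000000, Gamma_vuv = -0.253152, Gamma_vvv = 0.000000; k4 = (0.073977, -0.512689, -0.103831, -0.019203)
  Y <- Y + (h/6)(k1 + 2k2 + 2k3 + k4): u = -0.4502, v = -1.2534, du/dtau = 0.0740, dv/dtau = -0.5127
step 3:
  k1: at (u, v) = (-0.450178, -1.253424), (du/dtau, dv/dtau) = (0.073968, -0.512692); Gamma_uuu = 0.000000, Gamma_uuv = 0.000000, Gamma_uvv = 0.395018, Gamma_vuu = 0.000000, Gamma_vuv = -0.253153, Gamma_vvv = 0.000000; k1 = (0.073968, -0.512692, -0.103832, -0.019201)
  k2: at (u, v) = (-0.440932, -1.317511), (du/dtau, dv/dtau) = (0.060989, -0.515092); Gamma_uuu = 0.000000, Gamma_uuv = 0.000000, Gamma_uvv = 0.394093, Gamma_vuu = 0.000000, Gamma_vuv = -0.253747, Gamma_vvv = 0.000000; k2 = (0.060989, -0.515092, -0.104561, -0.015943)
  k3: at (u, v) = (-0.442554, -1.317811), (du/dtau, dv/dtau) = (0.060898, -0.514685); Gamma_uuu = 0.000000, Gamma_uuv = 0.000000, Gamma_uvv = 0.394255, Gamma_vuu = 0.000000, Gamma_vuv = -0.253643, Gamma_vvv = 0.000000; k3 = (0.060898, -0.514685, -0.104439, -0.015900)
  k4: at (u, v) = (-0.434953, -1.382096), (du/dtau, dv/dtau) = (0.047859, -0.516667); Gamma_uuu = 0.000000, Gamma_uuv = 0.000000, Gamma_uvv = 0.393495, Gamma_vuu = 0.000000, Gamma_vuv = -0.254133, Gamma_vvv = 0.000000; k4 = (0.047859, -0.516667, -0.105042, -0.012568)
  Y <- Y + (h/6)(k1 + 2k2 + 2k3 + k4): u = -0.4349, v = -1.3821, du/dtau = 0.0478, dv/dtau = -0.5167


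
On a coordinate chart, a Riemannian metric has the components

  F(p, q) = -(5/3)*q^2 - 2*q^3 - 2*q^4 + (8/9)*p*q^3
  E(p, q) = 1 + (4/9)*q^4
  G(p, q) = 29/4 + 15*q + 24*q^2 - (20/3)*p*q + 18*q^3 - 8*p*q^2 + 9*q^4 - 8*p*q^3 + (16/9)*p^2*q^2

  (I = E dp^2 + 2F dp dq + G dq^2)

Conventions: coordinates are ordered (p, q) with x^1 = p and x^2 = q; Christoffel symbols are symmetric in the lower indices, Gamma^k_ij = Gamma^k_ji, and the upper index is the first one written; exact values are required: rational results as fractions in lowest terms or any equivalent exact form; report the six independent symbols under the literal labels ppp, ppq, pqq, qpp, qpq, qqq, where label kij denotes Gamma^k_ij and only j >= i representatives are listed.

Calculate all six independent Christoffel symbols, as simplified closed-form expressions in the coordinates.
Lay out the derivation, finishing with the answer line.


E = 1 + (4/9)*q^4; F = -(5/3)*q^2 - 2*q^3 - 2*q^4 + (8/9)*p*q^3; G = 29/4 + 15*q + 24*q^2 - (20/3)*p*q + 18*q^3 - 8*p*q^2 + 9*q^4 - 8*p*q^3 + (16/9)*p^2*q^2
Gamma^k_ij = (1/2) g^{kl} (d_i g_jl + d_j g_il - d_l g_ij), with g^inv = (1/(EG-F^2)) [[G, -F], [-F, E]]
first partials: E_p = 0, E_q = (16/9)*q^3, F_p = (8/9)*q^3, F_q = -(10/3)*q - 6*q^2 - 8*q^3 + (8/3)*p*q^2, G_p = -(20/3)*q - 8*q^2 - 8*q^3 + (32/9)*p*q^2, G_q = 15 + 48*q - (20/3)*p + 54*q^2 - 16*p*q + 36*q^3 - 24*p*q^2 + (32/9)*p^2*q
D = EG - F^2 = 29/4 + 15*q + 24*q^2 - (20/3)*p*q + 18*q^3 - 8*p*q^2 + (85/9)*q^4 - 8*p*q^3 + (16/9)*p^2*q^2
expanded: Gamma^p_pp = (G E_p - 2F F_p + F E_q)/(2D), Gamma^p_pq = (G E_q - F G_p)/(2D), Gamma^p_qq = (2G F_q - G G_p - F G_q)/(2D), Gamma^q_pp = (2E F_p - E E_q - F E_p)/(2D), Gamma^q_pq = (E G_p - F E_q)/(2D), Gamma^q_qq = (E G_q - 2F F_q + F G_p)/(2D); substitute and cancel common factors

Answer: Gamma_ppp = 0, Gamma_ppq = 32*q^3/(64*p^2*q^2 - 288*p*q^3 - 288*p*q^2 - 240*p*q + 340*q^4 + 648*q^3 + 864*q^2 + 540*q + 261), Gamma_pqq = (32*p*q^2 - 144*q^3 - 72*q^2)/(64*p^2*q^2 - 288*p*q^3 - 288*p*q^2 - 240*p*q + 340*q^4 + 648*q^3 + 864*q^2 + 540*q + 261), Gamma_qpp = 0, Gamma_qpq = (64*p*q^2 - 144*q^3 - 144*q^2 - 120*q)/(64*p^2*q^2 - 288*p*q^3 - 288*p*q^2 - 240*p*q + 340*q^4 + 648*q^3 + 864*q^2 + 540*q + 261), Gamma_qqq = (64*p^2*q - 432*p*q^2 - 288*p*q - 120*p + 648*q^3 + 972*q^2 + 864*q + 270)/(64*p^2*q^2 - 288*p*q^3 - 288*p*q^2 - 240*p*q + 340*q^4 + 648*q^3 + 864*q^2 + 540*q + 261)


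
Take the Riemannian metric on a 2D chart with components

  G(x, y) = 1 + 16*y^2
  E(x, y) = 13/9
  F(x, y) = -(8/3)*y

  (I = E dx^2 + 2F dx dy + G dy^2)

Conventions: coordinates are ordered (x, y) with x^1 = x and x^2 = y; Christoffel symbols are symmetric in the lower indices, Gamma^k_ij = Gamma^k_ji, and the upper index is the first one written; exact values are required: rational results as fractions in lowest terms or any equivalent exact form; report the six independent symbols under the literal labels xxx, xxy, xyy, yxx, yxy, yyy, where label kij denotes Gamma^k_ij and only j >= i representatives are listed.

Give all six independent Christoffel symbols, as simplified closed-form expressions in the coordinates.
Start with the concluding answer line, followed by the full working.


Answer: Gamma_xxx = 0, Gamma_xxy = 0, Gamma_xyy = -24/(144*y^2 + 13), Gamma_yxx = 0, Gamma_yxy = 0, Gamma_yyy = 144*y/(144*y^2 + 13)

E = 13/9; F = -(8/3)*y; G = 1 + 16*y^2
Gamma^k_ij = (1/2) g^{kl} (d_i g_jl + d_j g_il - d_l g_ij), with g^inv = (1/(EG-F^2)) [[G, -F], [-F, E]]
first partials: E_x = 0, E_y = 0, F_x = 0, F_y = -8/3, G_x = 0, G_y = 32*y
D = EG - F^2 = 13/9 + 16*y^2
expanded: Gamma^x_xx = (G E_x - 2F F_x + F E_y)/(2D), Gamma^x_xy = (G E_y - F G_x)/(2D), Gamma^x_yy = (2G F_y - G G_x - F G_y)/(2D), Gamma^y_xx = (2E F_x - E E_y - F E_x)/(2D), Gamma^y_xy = (E G_x - F E_y)/(2D), Gamma^y_yy = (E G_y - 2F F_y + F G_x)/(2D); substitute and cancel common factors


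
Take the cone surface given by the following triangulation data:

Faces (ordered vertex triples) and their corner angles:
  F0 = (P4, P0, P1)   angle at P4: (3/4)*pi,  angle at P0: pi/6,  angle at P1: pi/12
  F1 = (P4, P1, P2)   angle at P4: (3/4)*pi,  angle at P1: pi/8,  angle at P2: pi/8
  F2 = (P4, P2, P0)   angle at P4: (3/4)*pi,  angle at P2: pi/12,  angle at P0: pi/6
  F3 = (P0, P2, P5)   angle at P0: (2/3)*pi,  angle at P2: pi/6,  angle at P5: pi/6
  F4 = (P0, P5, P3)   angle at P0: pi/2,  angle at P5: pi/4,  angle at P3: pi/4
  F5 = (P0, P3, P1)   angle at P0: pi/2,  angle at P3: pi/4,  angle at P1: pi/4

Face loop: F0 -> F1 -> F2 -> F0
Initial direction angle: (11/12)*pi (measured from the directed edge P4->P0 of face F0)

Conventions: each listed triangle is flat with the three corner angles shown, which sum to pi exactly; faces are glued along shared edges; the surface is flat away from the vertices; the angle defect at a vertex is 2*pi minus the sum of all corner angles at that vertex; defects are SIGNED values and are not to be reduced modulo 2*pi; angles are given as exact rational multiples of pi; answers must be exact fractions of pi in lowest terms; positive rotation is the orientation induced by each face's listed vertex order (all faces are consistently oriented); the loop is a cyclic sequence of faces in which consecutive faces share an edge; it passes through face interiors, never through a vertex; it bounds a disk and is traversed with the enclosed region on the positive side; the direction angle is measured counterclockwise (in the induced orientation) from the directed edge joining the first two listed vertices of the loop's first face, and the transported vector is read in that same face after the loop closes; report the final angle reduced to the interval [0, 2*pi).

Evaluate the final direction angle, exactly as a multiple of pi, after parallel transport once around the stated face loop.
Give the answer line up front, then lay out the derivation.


Answer: final direction angle = (2/3)*pi

enclosed vertex P4: corner angles sum to (9/4)*pi, defect = 2*pi - (9/4)*pi = -pi/4
holonomy = initial angle + sum of enclosed defects (mod 2*pi), positive in the induced orientation
final angle = (11/12)*pi - pi/4 = (2/3)*pi (mod 2*pi)


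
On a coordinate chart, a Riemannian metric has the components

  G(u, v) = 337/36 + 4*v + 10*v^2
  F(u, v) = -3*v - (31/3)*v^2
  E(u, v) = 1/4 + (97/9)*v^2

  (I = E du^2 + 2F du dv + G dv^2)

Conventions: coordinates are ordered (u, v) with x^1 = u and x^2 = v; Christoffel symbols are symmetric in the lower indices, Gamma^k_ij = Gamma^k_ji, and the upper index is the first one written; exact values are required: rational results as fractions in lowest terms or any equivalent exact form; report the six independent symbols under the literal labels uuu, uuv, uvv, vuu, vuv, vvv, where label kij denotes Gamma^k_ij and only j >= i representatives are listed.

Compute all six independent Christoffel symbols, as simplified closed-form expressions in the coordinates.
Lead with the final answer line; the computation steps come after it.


Answer: Gamma_uuu = (-144336*v^3 - 41904*v^2)/(1296*v^4 - 24480*v^3 + 122332*v^2 + 1296*v + 3033), Gamma_uuv = (139680*v^3 + 55872*v^2 + 130756*v)/(1296*v^4 - 24480*v^3 + 122332*v^2 + 1296*v + 3033), Gamma_uvv = (-133920*v^3 - 80352*v^2 - 258504*v - 36396)/(1296*v^4 - 24480*v^3 + 122332*v^2 + 1296*v + 3033), Gamma_vuu = (-150544*v^3 - 3492*v)/(1296*v^4 - 24480*v^3 + 122332*v^2 + 1296*v + 3033), Gamma_vuv = (144336*v^3 + 41904*v^2)/(1296*v^4 - 24480*v^3 + 122332*v^2 + 1296*v + 3033), Gamma_vvv = (-137088*v^3 - 92592*v^2 - 8424*v + 648)/(1296*v^4 - 24480*v^3 + 122332*v^2 + 1296*v + 3033)

E = 1/4 + (97/9)*v^2; F = -3*v - (31/3)*v^2; G = 337/36 + 4*v + 10*v^2
Gamma^k_ij = (1/2) g^{kl} (d_i g_jl + d_j g_il - d_l g_ij), with g^inv = (1/(EG-F^2)) [[G, -F], [-F, E]]
first partials: E_u = 0, E_v = (194/9)*v, F_u = 0, F_v = -3 - (62/3)*v, G_u = 0, G_v = 4 + 20*v
D = EG - F^2 = 337/144 + v + (30583/324)*v^2 - (170/9)*v^3 + v^4
expanded: Gamma^u_uu = (G E_u - 2F F_u + F E_v)/(2D), Gamma^u_uv = (G E_v - F G_u)/(2D), Gamma^u_vv = (2G F_v - G G_u - F G_v)/(2D), Gamma^v_uu = (2E F_u - E E_v - F E_u)/(2D), Gamma^v_uv = (E G_u - F E_v)/(2D), Gamma^v_vv = (E G_v - 2F F_v + F G_u)/(2D); substitute and cancel common factors


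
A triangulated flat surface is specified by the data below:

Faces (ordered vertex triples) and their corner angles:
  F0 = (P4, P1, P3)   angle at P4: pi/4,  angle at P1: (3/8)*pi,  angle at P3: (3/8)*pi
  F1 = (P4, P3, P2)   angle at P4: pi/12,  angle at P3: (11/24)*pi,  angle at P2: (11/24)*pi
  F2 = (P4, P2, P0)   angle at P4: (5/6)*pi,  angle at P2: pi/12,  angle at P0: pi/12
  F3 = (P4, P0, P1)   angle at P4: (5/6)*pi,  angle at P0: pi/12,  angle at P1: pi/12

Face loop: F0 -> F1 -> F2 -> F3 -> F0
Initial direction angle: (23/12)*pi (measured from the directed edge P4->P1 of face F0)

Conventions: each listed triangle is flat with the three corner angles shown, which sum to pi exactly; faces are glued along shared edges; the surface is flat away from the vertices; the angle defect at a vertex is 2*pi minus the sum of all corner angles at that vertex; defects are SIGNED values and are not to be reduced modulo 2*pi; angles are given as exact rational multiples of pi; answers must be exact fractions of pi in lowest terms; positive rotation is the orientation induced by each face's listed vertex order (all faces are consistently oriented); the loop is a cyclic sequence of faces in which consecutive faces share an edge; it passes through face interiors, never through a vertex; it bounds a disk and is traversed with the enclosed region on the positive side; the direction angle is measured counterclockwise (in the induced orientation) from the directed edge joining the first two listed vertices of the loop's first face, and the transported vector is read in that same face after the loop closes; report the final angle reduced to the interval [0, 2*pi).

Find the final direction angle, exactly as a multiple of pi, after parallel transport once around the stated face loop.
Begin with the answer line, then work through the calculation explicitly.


Answer: final direction angle = (23/12)*pi

enclosed vertex P4: corner angles sum to 2*pi, defect = 2*pi - 2*pi = 0
by Gauss-Bonnet the loop rotates the vector by the enclosed defect sum (positive orientation, mod 2*pi)
final angle = (23/12)*pi + 0 = (23/12)*pi (mod 2*pi)


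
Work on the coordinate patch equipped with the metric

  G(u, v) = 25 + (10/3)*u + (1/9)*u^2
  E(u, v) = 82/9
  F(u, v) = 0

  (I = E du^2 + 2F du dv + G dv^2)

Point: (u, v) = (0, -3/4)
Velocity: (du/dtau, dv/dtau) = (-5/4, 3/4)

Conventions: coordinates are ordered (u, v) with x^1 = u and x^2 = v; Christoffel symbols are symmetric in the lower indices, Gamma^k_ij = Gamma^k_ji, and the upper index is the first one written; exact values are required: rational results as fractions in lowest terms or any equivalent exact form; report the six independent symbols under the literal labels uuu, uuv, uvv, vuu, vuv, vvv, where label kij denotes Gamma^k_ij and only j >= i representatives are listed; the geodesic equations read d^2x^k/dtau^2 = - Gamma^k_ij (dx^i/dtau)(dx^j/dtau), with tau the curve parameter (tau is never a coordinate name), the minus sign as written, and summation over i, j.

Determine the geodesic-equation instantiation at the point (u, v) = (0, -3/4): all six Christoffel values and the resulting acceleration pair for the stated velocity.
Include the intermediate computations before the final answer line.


E = 82/9, F = 0, G = 25 at the point
E_u = 0, E_v = 0, F_u = 0, F_v = 0, G_u = 10/3, G_v = 0
EG - F^2 = 2050/9;  g^inv = (9/2050) * [[25, 0], [0, 82/9]]
first-kind symbols [ij,l] = (1/2)(d_i g_jl + d_j g_il - d_l g_ij): [uu,u] = E_u/2 = 0, [uu,v] = F_u - E_v/2 = 0, [uv,u] = E_v/2 = 0, [uv,v] = G_u/2 = 5/3, [vv,u] = F_v - G_u/2 = -5/3, [vv,v] = G_v/2 = 0
Gamma^u_ij = (G*[ij,u] - F*[ij,v])/(EG - F^2), Gamma^v_ij = (E*[ij,v] - F*[ij,u])/(EG - F^2)
Gamma_uuu = 0, Gamma_uuv = 0, Gamma_uvv = -15/82, Gamma_vuu = 0, Gamma_vuv = 1/15, Gamma_vvv = 0
d^2u/dtau^2 = -(Gamma_uuu*(-5/4)^2 + 2*Gamma_uuv*(-5/4)*(3/4) + Gamma_uvv*(3/4)^2) = 135/1312
d^2v/dtau^2 = -(Gamma_vuu*(-5/4)^2 + 2*Gamma_vuv*(-5/4)*(3/4) + Gamma_vvv*(3/4)^2) = 1/8

Answer: Gamma_uuu = 0, Gamma_uuv = 0, Gamma_uvv = -15/82, Gamma_vuu = 0, Gamma_vuv = 1/15, Gamma_vvv = 0; accelerations (d^2u/dtau^2, d^2v/dtau^2) = (135/1312, 1/8)


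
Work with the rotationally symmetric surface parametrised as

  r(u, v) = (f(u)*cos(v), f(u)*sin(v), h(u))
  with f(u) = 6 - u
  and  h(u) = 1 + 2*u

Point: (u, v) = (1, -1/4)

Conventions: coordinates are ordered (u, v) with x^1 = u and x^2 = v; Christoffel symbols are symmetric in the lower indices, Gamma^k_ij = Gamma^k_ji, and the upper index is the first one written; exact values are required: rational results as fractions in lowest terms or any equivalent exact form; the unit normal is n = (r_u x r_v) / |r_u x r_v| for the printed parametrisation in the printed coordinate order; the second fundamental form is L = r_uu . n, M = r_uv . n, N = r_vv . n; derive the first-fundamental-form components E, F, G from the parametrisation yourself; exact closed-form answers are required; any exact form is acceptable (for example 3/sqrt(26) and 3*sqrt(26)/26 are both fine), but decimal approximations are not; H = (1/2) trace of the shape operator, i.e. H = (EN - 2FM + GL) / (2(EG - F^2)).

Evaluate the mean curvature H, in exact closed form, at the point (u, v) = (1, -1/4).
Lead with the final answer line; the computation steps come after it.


Answer: H = sqrt(5)/25

f = 5, f' = -1, f'' = 0, h' = 2, h'' = 0
E = 5, F = 0, G = 25; answer radicand W^2 = 5
unnormalised second-form numerators: l = 0, m = 0, n = 10; L = l/sqrt(5), and similarly M = m/sqrt(W^2), N = n/sqrt(W^2)
H = (E*n - 2*F*m + G*l) / (2*(EG - F^2)*sqrt(W^2)); E*n - 2*F*m + G*l = 50, EG - F^2 = 125, so H = (1/5)/sqrt(5)


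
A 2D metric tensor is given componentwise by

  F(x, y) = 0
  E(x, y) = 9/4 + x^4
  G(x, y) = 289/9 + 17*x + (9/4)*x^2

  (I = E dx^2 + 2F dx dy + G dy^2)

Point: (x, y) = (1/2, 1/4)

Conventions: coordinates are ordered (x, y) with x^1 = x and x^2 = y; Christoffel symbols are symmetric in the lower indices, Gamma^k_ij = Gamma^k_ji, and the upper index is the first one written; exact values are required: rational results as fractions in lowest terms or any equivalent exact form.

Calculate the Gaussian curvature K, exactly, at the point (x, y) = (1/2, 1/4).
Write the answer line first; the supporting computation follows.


Answer: K = 1152/105413

E = 37/16, F = 0, G = 5929/144, EG - F^2 = 219373/2304 at the point
E_x = 1/2, E_y = 0, F_x = 0, F_y = 0, G_x = 77/4, G_y = 0
E_yy = 0, F_xy = 0, G_xx = 9/2
By Brioschi, K is (det M1 - det M2) divided by (EG - F^2) squared.
M1 = [[-E_yy/2 + F_xy - G_xx/2, E_x/2, F_x - E_y/2], [F_y - G_x/2, E, F], [G_y/2, F, G]] = [[-9/4, 1/4, 0], [-77/8, 37/16, 0], [0, 0, 5929/144]]; det M1 = -1061291/9216
M2 = [[0, E_y/2, G_x/2], [E_y/2, E, F], [G_x/2, F, G]] = [[0, 0, 77/8], [0, 37/16, 0], [77/8, 0, 5929/144]]; det M2 = -219373/1024
det M1 - det M2 = 456533/4608; K = 456533/4608 / (219373/2304)^2 = 1152/105413


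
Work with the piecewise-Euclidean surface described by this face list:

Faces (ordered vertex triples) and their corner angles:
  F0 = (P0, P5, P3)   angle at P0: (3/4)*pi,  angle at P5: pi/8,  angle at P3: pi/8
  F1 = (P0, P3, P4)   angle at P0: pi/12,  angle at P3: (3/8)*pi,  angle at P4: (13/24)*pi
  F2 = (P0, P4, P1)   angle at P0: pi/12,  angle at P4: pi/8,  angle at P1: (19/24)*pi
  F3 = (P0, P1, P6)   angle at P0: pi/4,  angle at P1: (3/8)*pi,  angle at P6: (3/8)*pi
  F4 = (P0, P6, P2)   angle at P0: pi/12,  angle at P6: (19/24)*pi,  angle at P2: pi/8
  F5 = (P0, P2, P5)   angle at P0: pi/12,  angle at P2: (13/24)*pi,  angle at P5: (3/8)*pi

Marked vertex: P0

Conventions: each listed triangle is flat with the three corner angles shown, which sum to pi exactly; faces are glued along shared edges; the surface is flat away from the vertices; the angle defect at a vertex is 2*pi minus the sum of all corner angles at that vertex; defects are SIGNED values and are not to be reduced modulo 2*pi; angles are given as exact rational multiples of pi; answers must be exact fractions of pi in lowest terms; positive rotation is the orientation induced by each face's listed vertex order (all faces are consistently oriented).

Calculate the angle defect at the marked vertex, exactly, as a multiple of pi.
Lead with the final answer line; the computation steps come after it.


Answer: defect(P0) = (2/3)*pi

Sum of corner angles at P0: (4/3)*pi
defect = 2*pi - (4/3)*pi


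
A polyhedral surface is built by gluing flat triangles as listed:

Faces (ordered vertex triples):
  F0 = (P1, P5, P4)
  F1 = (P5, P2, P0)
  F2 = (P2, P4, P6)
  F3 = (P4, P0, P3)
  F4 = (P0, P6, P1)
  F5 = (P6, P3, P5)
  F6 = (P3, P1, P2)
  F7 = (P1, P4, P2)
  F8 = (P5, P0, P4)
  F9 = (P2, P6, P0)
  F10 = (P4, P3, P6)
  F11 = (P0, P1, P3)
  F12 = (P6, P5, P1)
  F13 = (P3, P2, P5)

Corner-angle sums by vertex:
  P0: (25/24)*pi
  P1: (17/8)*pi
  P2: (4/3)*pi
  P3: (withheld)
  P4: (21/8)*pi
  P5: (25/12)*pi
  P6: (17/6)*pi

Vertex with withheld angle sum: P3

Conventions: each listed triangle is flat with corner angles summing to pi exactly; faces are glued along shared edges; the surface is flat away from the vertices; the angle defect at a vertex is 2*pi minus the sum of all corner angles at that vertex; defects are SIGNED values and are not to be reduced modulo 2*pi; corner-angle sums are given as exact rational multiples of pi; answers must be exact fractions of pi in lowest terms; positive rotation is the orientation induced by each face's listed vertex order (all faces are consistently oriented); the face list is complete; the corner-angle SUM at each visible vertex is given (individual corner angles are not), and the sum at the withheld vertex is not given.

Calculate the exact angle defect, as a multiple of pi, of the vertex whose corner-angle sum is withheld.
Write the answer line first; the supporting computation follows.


Answer: defect(P3) = pi/24

V = 7, E = 21, F = 14; chi = V - E + F = 0
Gauss-Bonnet: total defect = 2*pi*chi = 0; visible defects sum to -pi/24
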